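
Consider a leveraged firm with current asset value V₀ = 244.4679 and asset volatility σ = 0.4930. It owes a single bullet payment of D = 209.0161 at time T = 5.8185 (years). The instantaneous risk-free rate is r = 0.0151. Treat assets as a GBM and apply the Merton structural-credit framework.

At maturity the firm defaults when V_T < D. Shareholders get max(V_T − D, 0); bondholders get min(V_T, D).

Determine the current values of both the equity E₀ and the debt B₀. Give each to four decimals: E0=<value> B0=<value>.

d₁ = [ln(V₀/D) + (r + σ²/2)T] / (σ√T)
   = [ln(244.4679/209.0161) + (0.0151 + 0.5·0.4930²)·5.8185] / (0.4930·√5.8185)
   = [0.156673 + 0.794950] / 1.189193 = 0.800225
d₂ = d₁ − σ√T = 0.800225 − 1.189193 = -0.388968
N(d₁) = 0.788210,  N(d₂) = 0.348650,  e^(−rT) = 0.915890
E₀ = V₀·N(d₁) − D·e^(−rT)·N(d₂)
   = 244.4679·0.788210 − 209.0161·0.915890·0.348650 = 125.947971
B₀ = V₀ − E₀ = 244.4679 − 125.947971 = 118.519929

E0=125.9480 B0=118.5199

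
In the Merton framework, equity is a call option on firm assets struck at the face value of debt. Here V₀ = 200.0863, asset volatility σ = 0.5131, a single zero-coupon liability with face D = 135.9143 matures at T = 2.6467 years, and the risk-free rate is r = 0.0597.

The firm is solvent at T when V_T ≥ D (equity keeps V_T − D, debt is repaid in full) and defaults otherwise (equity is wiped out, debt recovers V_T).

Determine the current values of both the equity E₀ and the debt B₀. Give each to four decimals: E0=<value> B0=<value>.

d₁ = [ln(V₀/D) + (r + σ²/2)T] / (σ√T)
   = [ln(200.0863/135.9143) + (0.0597 + 0.5·0.5131²)·2.6467] / (0.5131·√2.6467)
   = [0.386724 + 0.506408] / 0.834746 = 1.069945
d₂ = d₁ − σ√T = 1.069945 − 0.834746 = 0.235199
N(d₁) = 0.857678,  N(d₂) = 0.592973,  e^(−rT) = 0.853843
E₀ = V₀·N(d₁) − D·e^(−rT)·N(d₂)
   = 200.0863·0.857678 − 135.9143·0.853843·0.592973 = 102.795428
B₀ = V₀ − E₀ = 200.0863 − 102.795428 = 97.290872

E0=102.7954 B0=97.2909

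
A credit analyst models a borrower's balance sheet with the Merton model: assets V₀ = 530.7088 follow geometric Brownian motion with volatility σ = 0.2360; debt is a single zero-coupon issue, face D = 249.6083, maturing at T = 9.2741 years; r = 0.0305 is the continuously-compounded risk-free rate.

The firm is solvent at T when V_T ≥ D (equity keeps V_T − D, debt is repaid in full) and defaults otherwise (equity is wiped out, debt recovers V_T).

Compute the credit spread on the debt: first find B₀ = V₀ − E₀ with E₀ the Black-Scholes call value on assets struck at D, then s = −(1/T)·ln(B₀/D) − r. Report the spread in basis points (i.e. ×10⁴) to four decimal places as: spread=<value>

spread=42.2372

d₁ = [ln(V₀/D) + (r + σ²/2)T] / (σ√T)
   = [ln(530.7088/249.6083) + (0.0305 + 0.5·0.2360²)·9.2741] / (0.2360·√9.2741)
   = [0.754321 + 0.541125] / 0.718700 = 1.802484
d₂ = d₁ − σ√T = 1.802484 − 0.718700 = 1.083783
N(d₁) = 0.964265,  N(d₂) = 0.860770,  e^(−rT) = 0.753625
E₀ = V₀·N(d₁) − D·e^(−rT)·N(d₂)
   = 530.7088·0.964265 − 249.6083·0.753625·0.860770 = 349.823774
B₀ = V₀ − E₀ = 530.7088 − 349.823774 = 180.885026
spread = −(1/T)·ln(B₀/D) − r = −(1/9.2741)·ln(180.885026/249.6083) − 0.0305 = 0.00422372
in basis points: 0.00422372 × 10⁴ = 42.2372 bp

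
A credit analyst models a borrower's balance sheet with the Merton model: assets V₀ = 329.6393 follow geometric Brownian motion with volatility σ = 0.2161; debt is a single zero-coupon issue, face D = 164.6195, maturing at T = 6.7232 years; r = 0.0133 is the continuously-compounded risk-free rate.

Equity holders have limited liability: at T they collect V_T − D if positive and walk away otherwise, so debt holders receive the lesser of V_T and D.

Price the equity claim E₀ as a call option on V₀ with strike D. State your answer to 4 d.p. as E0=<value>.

E0=183.5645

d₁ = [ln(V₀/D) + (r + σ²/2)T] / (σ√T)
   = [ln(329.6393/164.6195) + (0.0133 + 0.5·0.2161²)·6.7232] / (0.2161·√6.7232)
   = [0.694362 + 0.246403] / 0.560329 = 1.678952
d₂ = d₁ − σ√T = 1.678952 − 0.560329 = 1.118624
N(d₁) = 0.953419,  N(d₂) = 0.868350,  e^(−rT) = 0.914463
E₀ = V₀·N(d₁) − D·e^(−rT)·N(d₂)
   = 329.6393·0.953419 − 164.6195·0.914463·0.868350 = 183.564515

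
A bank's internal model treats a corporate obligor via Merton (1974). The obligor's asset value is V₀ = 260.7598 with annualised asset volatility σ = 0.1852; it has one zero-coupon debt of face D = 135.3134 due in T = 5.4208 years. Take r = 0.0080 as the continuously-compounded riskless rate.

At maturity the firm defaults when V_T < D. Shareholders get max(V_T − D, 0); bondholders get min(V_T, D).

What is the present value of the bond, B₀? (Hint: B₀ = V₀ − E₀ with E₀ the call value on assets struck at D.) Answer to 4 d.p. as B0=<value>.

B0=127.8517

d₁ = [ln(V₀/D) + (r + σ²/2)T] / (σ√T)
   = [ln(260.7598/135.3134) + (0.0080 + 0.5·0.1852²)·5.4208] / (0.1852·√5.4208)
   = [0.656006 + 0.136331] / 0.431194 = 1.837541
d₂ = d₁ − σ√T = 1.837541 − 0.431194 = 1.406347
N(d₁) = 0.966935,  N(d₂) = 0.920189,  e^(−rT) = 0.957560
E₀ = V₀·N(d₁) − D·e^(−rT)·N(d₂)
   = 260.7598·0.966935 − 135.3134·0.957560·0.920189 = 132.908118
B₀ = V₀ − E₀ = 260.7598 − 132.908118 = 127.851682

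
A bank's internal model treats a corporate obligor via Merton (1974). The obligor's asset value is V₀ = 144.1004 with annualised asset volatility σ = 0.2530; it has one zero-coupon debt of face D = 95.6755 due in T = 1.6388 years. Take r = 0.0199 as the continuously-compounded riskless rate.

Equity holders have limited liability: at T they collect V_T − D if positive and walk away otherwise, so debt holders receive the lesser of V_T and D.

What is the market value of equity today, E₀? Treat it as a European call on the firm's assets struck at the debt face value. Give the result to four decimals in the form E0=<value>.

d₁ = [ln(V₀/D) + (r + σ²/2)T] / (σ√T)
   = [ln(144.1004/95.6755) + (0.0199 + 0.5·0.2530²)·1.6388] / (0.2530·√1.6388)
   = [0.409548 + 0.085061] / 0.323880 = 1.527139
d₂ = d₁ − σ√T = 1.527139 − 0.323880 = 1.203260
N(d₁) = 0.936637,  N(d₂) = 0.885562,  e^(−rT) = 0.967914
E₀ = V₀·N(d₁) − D·e^(−rT)·N(d₂)
   = 144.1004·0.936637 − 95.6755·0.967914·0.885562 = 52.961687

E0=52.9617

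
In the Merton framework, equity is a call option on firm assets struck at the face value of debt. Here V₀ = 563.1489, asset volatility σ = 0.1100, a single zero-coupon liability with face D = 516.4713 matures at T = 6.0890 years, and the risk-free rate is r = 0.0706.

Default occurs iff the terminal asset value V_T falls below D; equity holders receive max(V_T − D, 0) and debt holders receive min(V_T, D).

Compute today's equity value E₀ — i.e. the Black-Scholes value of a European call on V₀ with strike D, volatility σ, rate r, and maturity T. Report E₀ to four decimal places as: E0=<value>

d₁ = [ln(V₀/D) + (r + σ²/2)T] / (σ√T)
   = [ln(563.1489/516.4713) + (0.0706 + 0.5·0.1100²)·6.0890] / (0.1100·√6.0890)
   = [0.086524 + 0.466722] / 0.271435 = 2.038228
d₂ = d₁ − σ√T = 2.038228 − 0.271435 = 1.766793
N(d₁) = 0.979236,  N(d₂) = 0.961369,  e^(−rT) = 0.650585
E₀ = V₀·N(d₁) − D·e^(−rT)·N(d₂)
   = 563.1489·0.979236 − 516.4713·0.650585·0.961369 = 228.427956

E0=228.4280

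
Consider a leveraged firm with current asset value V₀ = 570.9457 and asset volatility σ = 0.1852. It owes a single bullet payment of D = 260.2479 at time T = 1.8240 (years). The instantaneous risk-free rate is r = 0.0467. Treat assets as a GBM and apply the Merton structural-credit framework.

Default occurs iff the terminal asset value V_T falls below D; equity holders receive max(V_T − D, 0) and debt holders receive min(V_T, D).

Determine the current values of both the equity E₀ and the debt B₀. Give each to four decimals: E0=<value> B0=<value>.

E0=331.9538 B0=238.9919

d₁ = [ln(V₀/D) + (r + σ²/2)T] / (σ√T)
   = [ln(570.9457/260.2479) + (0.0467 + 0.5·0.1852²)·1.8240] / (0.1852·√1.8240)
   = [0.785659 + 0.116462] / 0.250123 = 3.606711
d₂ = d₁ − σ√T = 3.606711 − 0.250123 = 3.356589
N(d₁) = 0.999845,  N(d₂) = 0.999605,  e^(−rT) = 0.918346
E₀ = V₀·N(d₁) − D·e^(−rT)·N(d₂)
   = 570.9457·0.999845 − 260.2479·0.918346·0.999605 = 331.953793
B₀ = V₀ − E₀ = 570.9457 − 331.953793 = 238.991907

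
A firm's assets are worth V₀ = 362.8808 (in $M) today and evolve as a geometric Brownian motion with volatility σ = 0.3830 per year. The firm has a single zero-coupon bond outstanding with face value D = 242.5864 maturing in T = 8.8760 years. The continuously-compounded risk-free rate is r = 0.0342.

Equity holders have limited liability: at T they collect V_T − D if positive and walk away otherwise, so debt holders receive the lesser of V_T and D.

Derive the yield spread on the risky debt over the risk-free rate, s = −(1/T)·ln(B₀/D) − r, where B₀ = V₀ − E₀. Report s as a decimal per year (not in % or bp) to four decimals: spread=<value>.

spread=0.0314

d₁ = [ln(V₀/D) + (r + σ²/2)T] / (σ√T)
   = [ln(362.8808/242.5864) + (0.0342 + 0.5·0.3830²)·8.8760] / (0.3830·√8.8760)
   = [0.402716 + 0.954565] / 1.141057 = 1.189495
d₂ = d₁ − σ√T = 1.189495 − 1.141057 = 0.048437
N(d₁) = 0.882877,  N(d₂) = 0.519316,  e^(−rT) = 0.738186
E₀ = V₀·N(d₁) − D·e^(−rT)·N(d₂)
   = 362.8808·0.882877 − 242.5864·0.738186·0.519316 = 227.383289
B₀ = V₀ − E₀ = 362.8808 − 227.383289 = 135.497511
spread = −(1/T)·ln(B₀/D) − r = −(1/8.8760)·ln(135.497511/242.5864) − 0.0342 = 0.03141567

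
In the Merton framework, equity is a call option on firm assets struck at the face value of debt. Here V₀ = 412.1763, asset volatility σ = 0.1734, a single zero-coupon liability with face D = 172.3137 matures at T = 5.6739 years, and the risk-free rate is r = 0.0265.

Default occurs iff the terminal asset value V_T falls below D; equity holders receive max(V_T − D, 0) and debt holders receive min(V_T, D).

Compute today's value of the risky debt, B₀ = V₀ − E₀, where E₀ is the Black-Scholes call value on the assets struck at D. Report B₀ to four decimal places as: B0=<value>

d₁ = [ln(V₀/D) + (r + σ²/2)T] / (σ√T)
   = [ln(412.1763/172.3137) + (0.0265 + 0.5·0.1734²)·5.6739] / (0.1734·√5.6739)
   = [0.872135 + 0.235659] / 0.413038 = 2.682061
d₂ = d₁ − σ√T = 2.682061 − 0.413038 = 2.269023
N(d₁) = 0.996341,  N(d₂) = 0.988367,  e^(−rT) = 0.860400
E₀ = V₀·N(d₁) − D·e^(−rT)·N(d₂)
   = 412.1763·0.996341 − 172.3137·0.860400·0.988367 = 264.134474
B₀ = V₀ − E₀ = 412.1763 − 264.134474 = 148.041826

B0=148.0418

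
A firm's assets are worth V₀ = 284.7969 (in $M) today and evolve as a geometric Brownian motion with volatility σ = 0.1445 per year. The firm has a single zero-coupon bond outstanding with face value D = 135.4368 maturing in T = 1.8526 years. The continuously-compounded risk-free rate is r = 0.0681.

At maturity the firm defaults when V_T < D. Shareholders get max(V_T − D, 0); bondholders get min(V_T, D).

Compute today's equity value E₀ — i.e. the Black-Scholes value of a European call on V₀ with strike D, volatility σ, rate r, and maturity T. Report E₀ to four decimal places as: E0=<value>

d₁ = [ln(V₀/D) + (r + σ²/2)T] / (σ√T)
   = [ln(284.7969/135.4368) + (0.0681 + 0.5·0.1445²)·1.8526] / (0.1445·√1.8526)
   = [0.743271 + 0.145503] / 0.196679 = 4.518902
d₂ = d₁ − σ√T = 4.518902 − 0.196679 = 4.322223
N(d₁) = 0.999997,  N(d₂) = 0.999992,  e^(−rT) = 0.881472
E₀ = V₀·N(d₁) − D·e^(−rT)·N(d₂)
   = 284.7969·0.999997 − 135.4368·0.881472·0.999992 = 165.413192

E0=165.4132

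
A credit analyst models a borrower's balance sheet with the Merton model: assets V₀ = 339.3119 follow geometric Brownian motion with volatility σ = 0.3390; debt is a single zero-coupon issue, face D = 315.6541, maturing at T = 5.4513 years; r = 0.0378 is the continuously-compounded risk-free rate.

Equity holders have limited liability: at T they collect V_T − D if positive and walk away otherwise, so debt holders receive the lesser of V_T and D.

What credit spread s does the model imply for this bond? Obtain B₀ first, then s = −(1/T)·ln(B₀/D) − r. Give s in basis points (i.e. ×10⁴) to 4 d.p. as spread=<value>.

spread=449.1961

d₁ = [ln(V₀/D) + (r + σ²/2)T] / (σ√T)
   = [ln(339.3119/315.6541) + (0.0378 + 0.5·0.3390²)·5.4513] / (0.3390·√5.4513)
   = [0.072273 + 0.519294] / 0.791498 = 0.747401
d₂ = d₁ − σ√T = 0.747401 − 0.791498 = -0.044097
N(d₁) = 0.772589,  N(d₂) = 0.482414,  e^(−rT) = 0.813785
E₀ = V₀·N(d₁) − D·e^(−rT)·N(d₂)
   = 339.3119·0.772589 − 315.6541·0.813785·0.482414 = 138.228940
B₀ = V₀ − E₀ = 339.3119 − 138.228940 = 201.082960
spread = −(1/T)·ln(B₀/D) − r = −(1/5.4513)·ln(201.082960/315.6541) − 0.0378 = 0.04491961
in basis points: 0.04491961 × 10⁴ = 449.1961 bp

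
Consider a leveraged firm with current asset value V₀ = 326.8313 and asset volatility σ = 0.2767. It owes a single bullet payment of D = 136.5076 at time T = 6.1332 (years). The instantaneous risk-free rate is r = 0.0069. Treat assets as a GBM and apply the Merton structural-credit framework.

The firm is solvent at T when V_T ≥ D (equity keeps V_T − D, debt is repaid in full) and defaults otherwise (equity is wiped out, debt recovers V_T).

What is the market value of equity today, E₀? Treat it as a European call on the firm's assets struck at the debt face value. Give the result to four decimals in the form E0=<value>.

d₁ = [ln(V₀/D) + (r + σ²/2)T] / (σ√T)
   = [ln(326.8313/136.5076) + (0.0069 + 0.5·0.2767²)·6.1332] / (0.2767·√6.1332)
   = [0.873064 + 0.277107] / 0.685256 = 1.678454
d₂ = d₁ − σ√T = 1.678454 − 0.685256 = 0.993199
N(d₁) = 0.953371,  N(d₂) = 0.839693,  e^(−rT) = 0.958564
E₀ = V₀·N(d₁) − D·e^(−rT)·N(d₂)
   = 326.8313·0.953371 − 136.5076·0.958564·0.839693 = 201.716478

E0=201.7165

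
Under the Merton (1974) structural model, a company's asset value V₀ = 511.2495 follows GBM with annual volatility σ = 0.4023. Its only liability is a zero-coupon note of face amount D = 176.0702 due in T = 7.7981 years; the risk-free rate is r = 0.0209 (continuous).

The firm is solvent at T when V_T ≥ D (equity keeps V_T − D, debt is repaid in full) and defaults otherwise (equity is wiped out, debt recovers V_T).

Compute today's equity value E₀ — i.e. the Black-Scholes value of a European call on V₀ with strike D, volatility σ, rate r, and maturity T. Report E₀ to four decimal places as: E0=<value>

E0=381.1317

d₁ = [ln(V₀/D) + (r + σ²/2)T] / (σ√T)
   = [ln(511.2495/176.0702) + (0.0209 + 0.5·0.4023²)·7.7981] / (0.4023·√7.7981)
   = [1.065975 + 0.794023] / 1.123426 = 1.655648
d₂ = d₁ − σ√T = 1.655648 − 1.123426 = 0.532222
N(d₁) = 0.951103,  N(d₂) = 0.702714,  e^(−rT) = 0.849608
E₀ = V₀·N(d₁) − D·e^(−rT)·N(d₂)
   = 511.2495·0.951103 − 176.0702·0.849608·0.702714 = 381.131734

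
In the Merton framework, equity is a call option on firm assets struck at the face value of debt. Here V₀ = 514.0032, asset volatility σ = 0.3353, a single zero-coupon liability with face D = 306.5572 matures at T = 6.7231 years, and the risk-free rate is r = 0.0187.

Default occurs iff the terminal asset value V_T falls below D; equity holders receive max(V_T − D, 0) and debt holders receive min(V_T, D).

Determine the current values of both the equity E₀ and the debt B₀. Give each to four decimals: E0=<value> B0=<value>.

E0=284.7006 B0=229.3026

d₁ = [ln(V₀/D) + (r + σ²/2)T] / (σ√T)
   = [ln(514.0032/306.5572) + (0.0187 + 0.5·0.3353²)·6.7231] / (0.3353·√6.7231)
   = [0.516825 + 0.503648] / 0.869397 = 1.173770
d₂ = d₁ − σ√T = 1.173770 − 0.869397 = 0.304373
N(d₁) = 0.879757,  N(d₂) = 0.619578,  e^(−rT) = 0.881860
E₀ = V₀·N(d₁) − D·e^(−rT)·N(d₂)
   = 514.0032·0.879757 − 306.5572·0.881860·0.619578 = 284.700574
B₀ = V₀ − E₀ = 514.0032 − 284.700574 = 229.302626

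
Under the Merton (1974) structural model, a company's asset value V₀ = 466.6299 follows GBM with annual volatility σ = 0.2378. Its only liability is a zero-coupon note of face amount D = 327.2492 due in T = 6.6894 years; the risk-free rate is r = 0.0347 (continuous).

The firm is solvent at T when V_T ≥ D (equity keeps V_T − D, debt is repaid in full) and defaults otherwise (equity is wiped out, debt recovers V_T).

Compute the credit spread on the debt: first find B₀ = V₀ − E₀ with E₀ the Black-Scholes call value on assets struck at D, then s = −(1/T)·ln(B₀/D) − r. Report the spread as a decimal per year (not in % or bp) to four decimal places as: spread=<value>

spread=0.0113

d₁ = [ln(V₀/D) + (r + σ²/2)T] / (σ√T)
   = [ln(466.6299/327.2492) + (0.0347 + 0.5·0.2378²)·6.6894] / (0.2378·√6.6894)
   = [0.354814 + 0.421261] / 0.615043 = 1.261823
d₂ = d₁ − σ√T = 1.261823 − 0.615043 = 0.646780
N(d₁) = 0.896494,  N(d₂) = 0.741113,  e^(−rT) = 0.792849
E₀ = V₀·N(d₁) − D·e^(−rT)·N(d₂)
   = 466.6299·0.896494 − 327.2492·0.792849·0.741113 = 226.042184
B₀ = V₀ − E₀ = 466.6299 − 226.042184 = 240.587716
spread = −(1/T)·ln(B₀/D) − r = −(1/6.6894)·ln(240.587716/327.2492) − 0.0347 = 0.01128876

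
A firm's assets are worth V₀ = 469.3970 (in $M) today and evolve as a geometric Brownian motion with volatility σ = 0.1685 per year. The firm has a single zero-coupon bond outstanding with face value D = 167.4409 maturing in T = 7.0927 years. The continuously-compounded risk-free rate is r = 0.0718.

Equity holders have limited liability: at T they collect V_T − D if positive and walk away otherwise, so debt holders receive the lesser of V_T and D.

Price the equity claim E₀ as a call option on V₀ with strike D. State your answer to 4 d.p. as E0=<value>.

d₁ = [ln(V₀/D) + (r + σ²/2)T] / (σ√T)
   = [ln(469.3970/167.4409) + (0.0718 + 0.5·0.1685²)·7.0927] / (0.1685·√7.0927)
   = [1.030818 + 0.609945] / 0.448751 = 3.656286
d₂ = d₁ − σ√T = 3.656286 − 0.448751 = 3.207535
N(d₁) = 0.999872,  N(d₂) = 0.999331,  e^(−rT) = 0.600943
E₀ = V₀·N(d₁) − D·e^(−rT)·N(d₂)
   = 469.3970·0.999872 − 167.4409·0.600943·0.999331 = 368.781928

E0=368.7819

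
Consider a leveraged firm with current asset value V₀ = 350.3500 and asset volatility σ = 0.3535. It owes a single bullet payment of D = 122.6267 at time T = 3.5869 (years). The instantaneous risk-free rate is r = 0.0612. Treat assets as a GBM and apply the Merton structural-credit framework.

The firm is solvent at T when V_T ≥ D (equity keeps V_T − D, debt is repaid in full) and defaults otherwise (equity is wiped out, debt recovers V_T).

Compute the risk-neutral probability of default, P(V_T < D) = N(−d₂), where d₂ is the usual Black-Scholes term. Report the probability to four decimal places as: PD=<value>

PD=0.0592

d₁ = [ln(V₀/D) + (r + σ²/2)T] / (σ√T)
   = [ln(350.3500/122.6267) + (0.0612 + 0.5·0.3535²)·3.5869] / (0.3535·√3.5869)
   = [1.049788 + 0.443632] / 0.669498 = 2.230657
d₂ = d₁ − σ√T = 2.230657 − 0.669498 = 1.561160
risk-neutral PD = N(−d₂) = N(-1.561160) = 0.059243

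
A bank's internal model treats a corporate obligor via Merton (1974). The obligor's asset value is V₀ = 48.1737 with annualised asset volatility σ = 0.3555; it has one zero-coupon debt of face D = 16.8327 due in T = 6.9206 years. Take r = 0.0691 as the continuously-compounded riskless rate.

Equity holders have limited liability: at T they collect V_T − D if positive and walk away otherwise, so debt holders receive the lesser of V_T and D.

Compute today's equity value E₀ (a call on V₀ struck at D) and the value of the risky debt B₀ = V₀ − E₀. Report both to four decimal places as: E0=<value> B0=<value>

E0=38.1522 B0=10.0215

d₁ = [ln(V₀/D) + (r + σ²/2)T] / (σ√T)
   = [ln(48.1737/16.8327) + (0.0691 + 0.5·0.3555²)·6.9206] / (0.3555·√6.9206)
   = [1.051490 + 0.915527] / 0.935215 = 2.103278
d₂ = d₁ − σ√T = 2.103278 − 0.935215 = 1.168063
N(d₁) = 0.982279,  N(d₂) = 0.878609,  e^(−rT) = 0.619890
E₀ = V₀·N(d₁) − D·e^(−rT)·N(d₂)
   = 48.1737·0.982279 − 16.8327·0.619890·0.878609 = 38.152248
B₀ = V₀ − E₀ = 48.1737 − 38.152248 = 10.021452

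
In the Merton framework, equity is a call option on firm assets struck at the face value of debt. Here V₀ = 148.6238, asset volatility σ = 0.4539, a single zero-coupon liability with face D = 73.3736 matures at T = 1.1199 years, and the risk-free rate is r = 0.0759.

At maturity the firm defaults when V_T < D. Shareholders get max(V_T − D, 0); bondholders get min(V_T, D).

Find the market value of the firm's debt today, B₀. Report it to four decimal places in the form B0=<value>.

B0=66.4152

d₁ = [ln(V₀/D) + (r + σ²/2)T] / (σ√T)
   = [ln(148.6238/73.3736) + (0.0759 + 0.5·0.4539²)·1.1199] / (0.4539·√1.1199)
   = [0.705854 + 0.200364] / 0.480341 = 1.886614
d₂ = d₁ − σ√T = 1.886614 − 0.480341 = 1.406273
N(d₁) = 0.970394,  N(d₂) = 0.920178,  e^(−rT) = 0.918512
E₀ = V₀·N(d₁) − D·e^(−rT)·N(d₂)
   = 148.6238·0.970394 − 73.3736·0.918512·0.920178 = 82.208635
B₀ = V₀ − E₀ = 148.6238 − 82.208635 = 66.415165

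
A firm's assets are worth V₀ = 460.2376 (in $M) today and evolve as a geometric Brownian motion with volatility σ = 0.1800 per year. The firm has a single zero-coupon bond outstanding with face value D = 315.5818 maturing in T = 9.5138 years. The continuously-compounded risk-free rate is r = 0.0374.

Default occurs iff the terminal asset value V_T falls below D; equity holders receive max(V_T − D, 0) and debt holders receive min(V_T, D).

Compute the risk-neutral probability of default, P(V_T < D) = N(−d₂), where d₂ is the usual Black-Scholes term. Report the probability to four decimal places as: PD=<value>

PD=0.1485

d₁ = [ln(V₀/D) + (r + σ²/2)T] / (σ√T)
   = [ln(460.2376/315.5818) + (0.0374 + 0.5·0.1800²)·9.5138] / (0.1800·√9.5138)
   = [0.377325 + 0.509940] / 0.555200 = 1.598099
d₂ = d₁ − σ√T = 1.598099 − 0.555200 = 1.042899
risk-neutral PD = N(−d₂) = N(-1.042899) = 0.148498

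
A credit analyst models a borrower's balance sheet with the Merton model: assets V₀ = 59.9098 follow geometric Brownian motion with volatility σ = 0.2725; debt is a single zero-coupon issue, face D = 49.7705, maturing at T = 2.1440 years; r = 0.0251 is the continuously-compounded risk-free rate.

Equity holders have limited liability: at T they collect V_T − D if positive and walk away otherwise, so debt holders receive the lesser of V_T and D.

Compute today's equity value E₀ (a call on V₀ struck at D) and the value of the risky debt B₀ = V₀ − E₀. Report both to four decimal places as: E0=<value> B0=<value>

d₁ = [ln(V₀/D) + (r + σ²/2)T] / (σ√T)
   = [ln(59.9098/49.7705) + (0.0251 + 0.5·0.2725²)·2.1440] / (0.2725·√2.1440)
   = [0.185418 + 0.133417] / 0.399006 = 0.799074
d₂ = d₁ − σ√T = 0.799074 − 0.399006 = 0.400068
N(d₁) = 0.787876,  N(d₂) = 0.655447,  e^(−rT) = 0.947608
E₀ = V₀·N(d₁) − D·e^(−rT)·N(d₂)
   = 59.9098·0.787876 − 49.7705·0.947608·0.655447 = 16.288714
B₀ = V₀ − E₀ = 59.9098 − 16.288714 = 43.621086

E0=16.2887 B0=43.6211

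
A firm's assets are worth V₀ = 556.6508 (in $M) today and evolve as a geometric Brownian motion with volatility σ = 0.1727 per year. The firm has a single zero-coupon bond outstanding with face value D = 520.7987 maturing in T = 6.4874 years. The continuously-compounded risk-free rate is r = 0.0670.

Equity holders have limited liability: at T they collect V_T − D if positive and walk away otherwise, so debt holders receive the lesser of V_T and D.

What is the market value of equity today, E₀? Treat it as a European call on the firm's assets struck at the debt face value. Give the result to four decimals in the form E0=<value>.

d₁ = [ln(V₀/D) + (r + σ²/2)T] / (σ√T)
   = [ln(556.6508/520.7987) + (0.0670 + 0.5·0.1727²)·6.4874] / (0.1727·√6.4874)
   = [0.066575 + 0.531400] / 0.439873 = 1.359424
d₂ = d₁ − σ√T = 1.359424 − 0.439873 = 0.919551
N(d₁) = 0.912994,  N(d₂) = 0.821096,  e^(−rT) = 0.647487
E₀ = V₀·N(d₁) − D·e^(−rT)·N(d₂)
   = 556.6508·0.912994 − 520.7987·0.647487·0.821096 = 231.336393

E0=231.3364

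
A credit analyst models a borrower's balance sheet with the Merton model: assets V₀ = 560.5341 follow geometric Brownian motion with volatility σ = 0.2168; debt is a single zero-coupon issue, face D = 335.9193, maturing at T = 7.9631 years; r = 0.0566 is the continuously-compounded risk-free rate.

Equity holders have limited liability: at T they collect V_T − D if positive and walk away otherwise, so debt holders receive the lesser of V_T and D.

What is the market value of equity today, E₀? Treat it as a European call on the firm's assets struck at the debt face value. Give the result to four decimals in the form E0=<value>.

d₁ = [ln(V₀/D) + (r + σ²/2)T] / (σ√T)
   = [ln(560.5341/335.9193) + (0.0566 + 0.5·0.2168²)·7.9631] / (0.2168·√7.9631)
   = [0.512019 + 0.637853] / 0.611787 = 1.879530
d₂ = d₁ − σ√T = 1.879530 − 0.611787 = 1.267743
N(d₁) = 0.969914,  N(d₂) = 0.897555,  e^(−rT) = 0.637175
E₀ = V₀·N(d₁) − D·e^(−rT)·N(d₂)
   = 560.5341·0.969914 − 335.9193·0.637175·0.897555 = 351.557790

E0=351.5578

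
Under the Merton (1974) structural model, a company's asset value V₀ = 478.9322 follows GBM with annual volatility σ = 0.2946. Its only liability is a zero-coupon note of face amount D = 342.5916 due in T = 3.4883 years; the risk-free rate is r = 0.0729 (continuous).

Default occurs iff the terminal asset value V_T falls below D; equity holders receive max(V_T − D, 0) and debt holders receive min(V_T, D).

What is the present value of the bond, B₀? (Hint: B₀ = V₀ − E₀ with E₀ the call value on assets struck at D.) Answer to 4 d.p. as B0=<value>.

B0=251.7554

d₁ = [ln(V₀/D) + (r + σ²/2)T] / (σ√T)
   = [ln(478.9322/342.5916) + (0.0729 + 0.5·0.2946²)·3.4883] / (0.2946·√3.4883)
   = [0.335020 + 0.405670] / 0.550224 = 1.346161
d₂ = d₁ − σ√T = 1.346161 − 0.550224 = 0.795937
N(d₁) = 0.910875,  N(d₂) = 0.786966,  e^(−rT) = 0.775461
E₀ = V₀·N(d₁) − D·e^(−rT)·N(d₂)
   = 478.9322·0.910875 − 342.5916·0.775461·0.786966 = 227.176772
B₀ = V₀ − E₀ = 478.9322 − 227.176772 = 251.755428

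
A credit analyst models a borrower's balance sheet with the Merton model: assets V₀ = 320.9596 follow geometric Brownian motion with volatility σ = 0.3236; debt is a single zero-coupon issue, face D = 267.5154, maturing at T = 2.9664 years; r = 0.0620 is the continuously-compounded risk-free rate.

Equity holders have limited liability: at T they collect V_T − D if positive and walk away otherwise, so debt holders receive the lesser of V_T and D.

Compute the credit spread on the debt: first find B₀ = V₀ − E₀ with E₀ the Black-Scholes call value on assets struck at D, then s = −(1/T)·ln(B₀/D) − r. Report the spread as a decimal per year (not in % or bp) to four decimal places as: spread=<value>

d₁ = [ln(V₀/D) + (r + σ²/2)T] / (σ√T)
   = [ln(320.9596/267.5154) + (0.0620 + 0.5·0.3236²)·2.9664] / (0.3236·√2.9664)
   = [0.182138 + 0.339233] / 0.557344 = 0.935457
d₂ = d₁ − σ√T = 0.935457 − 0.557344 = 0.378112
N(d₁) = 0.825223,  N(d₂) = 0.647326,  e^(−rT) = 0.832005
E₀ = V₀·N(d₁) − D·e^(−rT)·N(d₂)
   = 320.9596·0.825223 − 267.5154·0.832005·0.647326 = 120.785247
B₀ = V₀ − E₀ = 320.9596 − 120.785247 = 200.174353
spread = −(1/T)·ln(B₀/D) − r = −(1/2.9664)·ln(200.174353/267.5154) − 0.0620 = 0.03575768

spread=0.0358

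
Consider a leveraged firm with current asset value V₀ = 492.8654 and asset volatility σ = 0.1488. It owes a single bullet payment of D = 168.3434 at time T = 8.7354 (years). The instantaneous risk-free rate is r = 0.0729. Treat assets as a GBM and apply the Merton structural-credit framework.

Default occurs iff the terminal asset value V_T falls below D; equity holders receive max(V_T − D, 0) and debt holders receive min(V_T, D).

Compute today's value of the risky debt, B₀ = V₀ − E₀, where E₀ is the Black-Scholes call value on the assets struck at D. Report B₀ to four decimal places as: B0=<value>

d₁ = [ln(V₀/D) + (r + σ²/2)T] / (σ√T)
   = [ln(492.8654/168.3434) + (0.0729 + 0.5·0.1488²)·8.7354] / (0.1488·√8.7354)
   = [1.074230 + 0.733518] / 0.439789 = 4.110490
d₂ = d₁ − σ√T = 4.110490 − 0.439789 = 3.670701
N(d₁) = 0.999980,  N(d₂) = 0.999879,  e^(−rT) = 0.528977
E₀ = V₀·N(d₁) − D·e^(−rT)·N(d₂)
   = 492.8654·0.999980 − 168.3434·0.528977·0.999879 = 403.816683
B₀ = V₀ − E₀ = 492.8654 − 403.816683 = 89.048717

B0=89.0487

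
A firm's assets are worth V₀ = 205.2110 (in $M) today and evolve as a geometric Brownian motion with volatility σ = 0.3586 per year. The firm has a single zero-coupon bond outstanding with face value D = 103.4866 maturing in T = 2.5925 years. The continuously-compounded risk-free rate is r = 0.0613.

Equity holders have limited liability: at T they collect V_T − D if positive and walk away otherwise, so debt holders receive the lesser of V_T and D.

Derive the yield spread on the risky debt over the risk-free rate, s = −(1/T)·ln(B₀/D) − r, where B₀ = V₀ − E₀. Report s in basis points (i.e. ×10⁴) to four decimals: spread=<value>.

spread=106.9964

d₁ = [ln(V₀/D) + (r + σ²/2)T] / (σ√T)
   = [ln(205.2110/103.4866) + (0.0613 + 0.5·0.3586²)·2.5925] / (0.3586·√2.5925)
   = [0.684597 + 0.325610] / 0.577391 = 1.749607
d₂ = d₁ − σ√T = 1.749607 − 0.577391 = 1.172217
N(d₁) = 0.959907,  N(d₂) = 0.879445,  e^(−rT) = 0.853064
E₀ = V₀·N(d₁) − D·e^(−rT)·N(d₂)
   = 205.2110·0.959907 − 103.4866·0.853064·0.879445 = 119.345418
B₀ = V₀ − E₀ = 205.2110 − 119.345418 = 85.865582
spread = −(1/T)·ln(B₀/D) − r = −(1/2.5925)·ln(85.865582/103.4866) − 0.0613 = 0.01069964
in basis points: 0.01069964 × 10⁴ = 106.9964 bp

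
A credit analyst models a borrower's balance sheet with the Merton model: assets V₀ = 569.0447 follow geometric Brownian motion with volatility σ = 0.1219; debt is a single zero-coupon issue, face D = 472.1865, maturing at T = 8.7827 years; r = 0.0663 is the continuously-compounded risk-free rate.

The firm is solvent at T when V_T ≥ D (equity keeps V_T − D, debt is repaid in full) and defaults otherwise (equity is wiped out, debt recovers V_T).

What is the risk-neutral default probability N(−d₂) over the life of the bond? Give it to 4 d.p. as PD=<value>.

d₁ = [ln(V₀/D) + (r + σ²/2)T] / (σ√T)
   = [ln(569.0447/472.1865) + (0.0663 + 0.5·0.1219²)·8.7827] / (0.1219·√8.7827)
   = [0.186585 + 0.647547] / 0.361258 = 2.308963
d₂ = d₁ − σ√T = 2.308963 − 0.361258 = 1.947704
risk-neutral PD = N(−d₂) = N(-1.947704) = 0.025725

PD=0.0257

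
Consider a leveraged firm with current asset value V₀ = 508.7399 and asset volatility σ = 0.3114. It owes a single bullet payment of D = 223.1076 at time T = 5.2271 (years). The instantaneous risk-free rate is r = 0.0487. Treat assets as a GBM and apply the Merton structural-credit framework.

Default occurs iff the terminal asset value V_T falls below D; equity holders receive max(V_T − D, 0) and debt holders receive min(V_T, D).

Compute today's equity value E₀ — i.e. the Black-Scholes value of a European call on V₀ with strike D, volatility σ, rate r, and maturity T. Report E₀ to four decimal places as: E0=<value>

E0=341.4821

d₁ = [ln(V₀/D) + (r + σ²/2)T] / (σ√T)
   = [ln(508.7399/223.1076) + (0.0487 + 0.5·0.3114²)·5.2271] / (0.3114·√5.2271)
   = [0.824283 + 0.507996] / 0.711949 = 1.871311
d₂ = d₁ − σ√T = 1.871311 − 0.711949 = 1.159362
N(d₁) = 0.969349,  N(d₂) = 0.876846,  e^(−rT) = 0.775258
E₀ = V₀·N(d₁) − D·e^(−rT)·N(d₂)
   = 508.7399·0.969349 − 223.1076·0.775258·0.876846 = 341.482134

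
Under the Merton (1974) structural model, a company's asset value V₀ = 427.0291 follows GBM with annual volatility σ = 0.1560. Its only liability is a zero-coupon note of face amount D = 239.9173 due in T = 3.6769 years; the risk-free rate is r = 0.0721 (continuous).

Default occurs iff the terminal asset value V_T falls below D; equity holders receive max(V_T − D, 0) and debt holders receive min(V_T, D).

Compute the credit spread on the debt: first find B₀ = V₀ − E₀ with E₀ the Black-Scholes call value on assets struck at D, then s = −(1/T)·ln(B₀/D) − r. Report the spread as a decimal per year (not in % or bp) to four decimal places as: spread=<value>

spread=0.0001

d₁ = [ln(V₀/D) + (r + σ²/2)T] / (σ√T)
   = [ln(427.0291/239.9173) + (0.0721 + 0.5·0.1560²)·3.6769] / (0.1560·√3.6769)
   = [0.576558 + 0.309845] / 0.299134 = 2.963232
d₂ = d₁ − σ√T = 2.963232 − 0.299134 = 2.664098
N(d₁) = 0.998478,  N(d₂) = 0.996140,  e^(−rT) = 0.767126
E₀ = V₀·N(d₁) − D·e^(−rT)·N(d₂)
   = 427.0291·0.998478 − 239.9173·0.767126·0.996140 = 243.042731
B₀ = V₀ − E₀ = 427.0291 − 243.042731 = 183.986369
spread = −(1/T)·ln(B₀/D) − r = −(1/3.6769)·ln(183.986369/239.9173) − 0.0721 = 0.00008924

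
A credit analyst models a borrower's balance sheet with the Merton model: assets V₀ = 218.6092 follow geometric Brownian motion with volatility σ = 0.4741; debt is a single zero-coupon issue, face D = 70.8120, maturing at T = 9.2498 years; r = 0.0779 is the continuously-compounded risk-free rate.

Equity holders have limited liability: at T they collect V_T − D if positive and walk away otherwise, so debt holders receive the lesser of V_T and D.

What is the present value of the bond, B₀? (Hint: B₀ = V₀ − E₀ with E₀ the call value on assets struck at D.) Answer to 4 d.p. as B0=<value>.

d₁ = [ln(V₀/D) + (r + σ²/2)T] / (σ√T)
   = [ln(218.6092/70.8120) + (0.0779 + 0.5·0.4741²)·9.2498] / (0.4741·√9.2498)
   = [1.127257 + 1.760102] / 1.441903 = 2.002464
d₂ = d₁ − σ√T = 2.002464 − 1.441903 = 0.560561
N(d₁) = 0.977383,  N(d₂) = 0.712451,  e^(−rT) = 0.486480
E₀ = V₀·N(d₁) − D·e^(−rT)·N(d₂)
   = 218.6092·0.977383 − 70.8120·0.486480·0.712451 = 189.121849
B₀ = V₀ − E₀ = 218.6092 − 189.121849 = 29.487351

B0=29.4874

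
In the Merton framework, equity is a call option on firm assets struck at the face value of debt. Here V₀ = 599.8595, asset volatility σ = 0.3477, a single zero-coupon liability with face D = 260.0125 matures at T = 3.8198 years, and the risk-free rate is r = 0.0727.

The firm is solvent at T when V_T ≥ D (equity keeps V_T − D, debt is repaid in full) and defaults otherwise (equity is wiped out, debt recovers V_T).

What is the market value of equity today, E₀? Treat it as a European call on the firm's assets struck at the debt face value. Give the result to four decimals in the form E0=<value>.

E0=407.6374

d₁ = [ln(V₀/D) + (r + σ²/2)T] / (σ√T)
   = [ln(599.8595/260.0125) + (0.0727 + 0.5·0.3477²)·3.8198] / (0.3477·√3.8198)
   = [0.835966 + 0.508597] / 0.679556 = 1.978592
d₂ = d₁ − σ√T = 1.978592 − 0.679556 = 1.299036
N(d₁) = 0.976069,  N(d₂) = 0.903034,  e^(−rT) = 0.757524
E₀ = V₀·N(d₁) − D·e^(−rT)·N(d₂)
   = 599.8595·0.976069 − 260.0125·0.757524·0.903034 = 407.637380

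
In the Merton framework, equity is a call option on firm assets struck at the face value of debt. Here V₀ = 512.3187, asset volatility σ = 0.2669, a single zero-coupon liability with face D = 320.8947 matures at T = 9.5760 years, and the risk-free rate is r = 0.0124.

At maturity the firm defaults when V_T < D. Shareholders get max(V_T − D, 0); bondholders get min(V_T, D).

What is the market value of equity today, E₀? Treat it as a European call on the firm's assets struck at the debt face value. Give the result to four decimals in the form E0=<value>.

E0=269.5832

d₁ = [ln(V₀/D) + (r + σ²/2)T] / (σ√T)
   = [ln(512.3187/320.8947) + (0.0124 + 0.5·0.2669²)·9.5760] / (0.2669·√9.5760)
   = [0.467834 + 0.459819] / 0.825925 = 1.123168
d₂ = d₁ − σ√T = 1.123168 − 0.825925 = 0.297243
N(d₁) = 0.869317,  N(d₂) = 0.616859,  e^(−rT) = 0.888037
E₀ = V₀·N(d₁) − D·e^(−rT)·N(d₂)
   = 512.3187·0.869317 − 320.8947·0.888037·0.616859 = 269.583205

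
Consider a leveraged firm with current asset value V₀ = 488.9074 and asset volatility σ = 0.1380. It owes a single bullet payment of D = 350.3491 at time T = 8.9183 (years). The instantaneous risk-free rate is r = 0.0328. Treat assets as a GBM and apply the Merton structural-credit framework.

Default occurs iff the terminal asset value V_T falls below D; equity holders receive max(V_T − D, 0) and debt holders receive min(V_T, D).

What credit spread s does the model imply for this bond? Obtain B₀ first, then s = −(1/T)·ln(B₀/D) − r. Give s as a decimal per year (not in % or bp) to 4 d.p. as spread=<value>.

spread=0.0018

d₁ = [ln(V₀/D) + (r + σ²/2)T] / (σ√T)
   = [ln(488.9074/350.3491) + (0.0328 + 0.5·0.1380²)·8.9183] / (0.1380·√8.9183)
   = [0.333243 + 0.377440] / 0.412117 = 1.724471
d₂ = d₁ − σ√T = 1.724471 − 0.412117 = 1.312355
N(d₁) = 0.957689,  N(d₂) = 0.905300,  e^(−rT) = 0.746380
E₀ = V₀·N(d₁) − D·e^(−rT)·N(d₂)
   = 488.9074·0.957689 − 350.3491·0.746380·0.905300 = 231.490944
B₀ = V₀ − E₀ = 488.9074 − 231.490944 = 257.416456
spread = −(1/T)·ln(B₀/D) − r = −(1/8.9183)·ln(257.416456/350.3491) − 0.0328 = 0.00176206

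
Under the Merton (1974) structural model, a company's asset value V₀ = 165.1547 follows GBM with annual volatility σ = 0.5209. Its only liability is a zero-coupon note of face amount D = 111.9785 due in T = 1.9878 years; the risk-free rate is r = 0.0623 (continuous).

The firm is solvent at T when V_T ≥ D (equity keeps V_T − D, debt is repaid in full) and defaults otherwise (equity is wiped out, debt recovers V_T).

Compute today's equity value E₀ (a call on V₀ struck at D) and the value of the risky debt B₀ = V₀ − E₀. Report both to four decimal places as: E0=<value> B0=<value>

E0=79.1833 B0=85.9714

d₁ = [ln(V₀/D) + (r + σ²/2)T] / (σ√T)
   = [ln(165.1547/111.9785) + (0.0623 + 0.5·0.5209²)·1.9878] / (0.5209·√1.9878)
   = [0.388576 + 0.393522] / 0.734414 = 1.064928
d₂ = d₁ − σ√T = 1.064928 − 0.734414 = 0.330514
N(d₁) = 0.856546,  N(d₂) = 0.629494,  e^(−rT) = 0.883521
E₀ = V₀·N(d₁) − D·e^(−rT)·N(d₂)
   = 165.1547·0.856546 − 111.9785·0.883521·0.629494 = 79.183290
B₀ = V₀ − E₀ = 165.1547 − 79.183290 = 85.971410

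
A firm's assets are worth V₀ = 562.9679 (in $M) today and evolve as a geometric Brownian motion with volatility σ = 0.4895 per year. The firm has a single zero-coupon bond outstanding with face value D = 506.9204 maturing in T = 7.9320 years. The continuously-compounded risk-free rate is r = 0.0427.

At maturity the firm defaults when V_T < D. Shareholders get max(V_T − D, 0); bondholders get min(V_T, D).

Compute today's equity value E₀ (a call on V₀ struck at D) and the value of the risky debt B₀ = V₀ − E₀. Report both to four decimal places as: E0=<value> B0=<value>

E0=346.3149 B0=216.6530

d₁ = [ln(V₀/D) + (r + σ²/2)T] / (σ√T)
   = [ln(562.9679/506.9204) + (0.0427 + 0.5·0.4895²)·7.9320] / (0.4895·√7.9320)
   = [0.104869 + 1.288991] / 1.378618 = 1.011055
d₂ = d₁ − σ√T = 1.011055 − 1.378618 = -0.367563
N(d₁) = 0.844005,  N(d₂) = 0.356600,  e^(−rT) = 0.712699
E₀ = V₀·N(d₁) − D·e^(−rT)·N(d₂)
   = 562.9679·0.844005 − 506.9204·0.712699·0.356600 = 346.314895
B₀ = V₀ − E₀ = 562.9679 − 346.314895 = 216.653005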